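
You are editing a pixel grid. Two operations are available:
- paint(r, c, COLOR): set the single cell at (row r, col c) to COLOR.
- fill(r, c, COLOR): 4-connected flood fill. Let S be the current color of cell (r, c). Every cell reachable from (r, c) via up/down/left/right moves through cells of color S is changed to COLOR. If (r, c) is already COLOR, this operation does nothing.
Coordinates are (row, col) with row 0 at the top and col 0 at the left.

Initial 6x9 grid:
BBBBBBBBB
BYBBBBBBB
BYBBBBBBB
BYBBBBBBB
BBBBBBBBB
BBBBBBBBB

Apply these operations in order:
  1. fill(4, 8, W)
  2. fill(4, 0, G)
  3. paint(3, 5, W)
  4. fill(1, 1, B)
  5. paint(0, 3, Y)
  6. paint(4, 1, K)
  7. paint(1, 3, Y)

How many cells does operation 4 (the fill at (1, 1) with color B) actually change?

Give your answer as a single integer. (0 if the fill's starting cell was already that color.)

After op 1 fill(4,8,W) [51 cells changed]:
WWWWWWWWW
WYWWWWWWW
WYWWWWWWW
WYWWWWWWW
WWWWWWWWW
WWWWWWWWW
After op 2 fill(4,0,G) [51 cells changed]:
GGGGGGGGG
GYGGGGGGG
GYGGGGGGG
GYGGGGGGG
GGGGGGGGG
GGGGGGGGG
After op 3 paint(3,5,W):
GGGGGGGGG
GYGGGGGGG
GYGGGGGGG
GYGGGWGGG
GGGGGGGGG
GGGGGGGGG
After op 4 fill(1,1,B) [3 cells changed]:
GGGGGGGGG
GBGGGGGGG
GBGGGGGGG
GBGGGWGGG
GGGGGGGGG
GGGGGGGGG

Answer: 3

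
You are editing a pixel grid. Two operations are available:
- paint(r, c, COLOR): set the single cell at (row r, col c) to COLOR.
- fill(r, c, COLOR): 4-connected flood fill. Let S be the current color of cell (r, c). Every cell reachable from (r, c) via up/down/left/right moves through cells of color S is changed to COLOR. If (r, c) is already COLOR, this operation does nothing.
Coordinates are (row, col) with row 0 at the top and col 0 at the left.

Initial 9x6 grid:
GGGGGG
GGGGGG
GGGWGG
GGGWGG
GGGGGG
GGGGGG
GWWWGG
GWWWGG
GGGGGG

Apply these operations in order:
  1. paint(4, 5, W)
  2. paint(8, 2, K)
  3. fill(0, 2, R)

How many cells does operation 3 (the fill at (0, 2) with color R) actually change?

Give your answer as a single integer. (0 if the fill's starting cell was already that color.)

After op 1 paint(4,5,W):
GGGGGG
GGGGGG
GGGWGG
GGGWGG
GGGGGW
GGGGGG
GWWWGG
GWWWGG
GGGGGG
After op 2 paint(8,2,K):
GGGGGG
GGGGGG
GGGWGG
GGGWGG
GGGGGW
GGGGGG
GWWWGG
GWWWGG
GGKGGG
After op 3 fill(0,2,R) [44 cells changed]:
RRRRRR
RRRRRR
RRRWRR
RRRWRR
RRRRRW
RRRRRR
RWWWRR
RWWWRR
RRKRRR

Answer: 44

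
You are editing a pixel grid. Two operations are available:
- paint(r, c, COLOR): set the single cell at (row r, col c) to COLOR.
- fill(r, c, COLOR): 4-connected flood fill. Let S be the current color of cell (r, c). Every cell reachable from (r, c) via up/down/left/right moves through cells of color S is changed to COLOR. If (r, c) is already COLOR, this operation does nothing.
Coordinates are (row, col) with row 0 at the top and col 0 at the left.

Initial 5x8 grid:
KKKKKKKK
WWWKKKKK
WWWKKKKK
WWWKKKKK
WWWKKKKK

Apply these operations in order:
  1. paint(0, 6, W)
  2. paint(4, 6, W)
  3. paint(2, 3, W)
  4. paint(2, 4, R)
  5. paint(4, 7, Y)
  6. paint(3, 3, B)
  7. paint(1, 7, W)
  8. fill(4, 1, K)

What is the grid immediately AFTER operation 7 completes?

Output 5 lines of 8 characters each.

Answer: KKKKKKWK
WWWKKKKW
WWWWRKKK
WWWBKKKK
WWWKKKWY

Derivation:
After op 1 paint(0,6,W):
KKKKKKWK
WWWKKKKK
WWWKKKKK
WWWKKKKK
WWWKKKKK
After op 2 paint(4,6,W):
KKKKKKWK
WWWKKKKK
WWWKKKKK
WWWKKKKK
WWWKKKWK
After op 3 paint(2,3,W):
KKKKKKWK
WWWKKKKK
WWWWKKKK
WWWKKKKK
WWWKKKWK
After op 4 paint(2,4,R):
KKKKKKWK
WWWKKKKK
WWWWRKKK
WWWKKKKK
WWWKKKWK
After op 5 paint(4,7,Y):
KKKKKKWK
WWWKKKKK
WWWWRKKK
WWWKKKKK
WWWKKKWY
After op 6 paint(3,3,B):
KKKKKKWK
WWWKKKKK
WWWWRKKK
WWWBKKKK
WWWKKKWY
After op 7 paint(1,7,W):
KKKKKKWK
WWWKKKKW
WWWWRKKK
WWWBKKKK
WWWKKKWY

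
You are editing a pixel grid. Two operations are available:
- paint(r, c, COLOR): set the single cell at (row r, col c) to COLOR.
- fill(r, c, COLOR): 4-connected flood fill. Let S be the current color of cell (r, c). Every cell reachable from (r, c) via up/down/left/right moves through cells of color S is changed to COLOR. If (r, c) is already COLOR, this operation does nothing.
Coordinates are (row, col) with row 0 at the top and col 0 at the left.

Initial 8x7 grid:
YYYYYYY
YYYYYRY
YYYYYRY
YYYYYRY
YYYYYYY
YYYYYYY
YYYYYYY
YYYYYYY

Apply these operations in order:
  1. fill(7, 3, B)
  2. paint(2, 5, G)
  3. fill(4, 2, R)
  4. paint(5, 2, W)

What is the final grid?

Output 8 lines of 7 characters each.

After op 1 fill(7,3,B) [53 cells changed]:
BBBBBBB
BBBBBRB
BBBBBRB
BBBBBRB
BBBBBBB
BBBBBBB
BBBBBBB
BBBBBBB
After op 2 paint(2,5,G):
BBBBBBB
BBBBBRB
BBBBBGB
BBBBBRB
BBBBBBB
BBBBBBB
BBBBBBB
BBBBBBB
After op 3 fill(4,2,R) [53 cells changed]:
RRRRRRR
RRRRRRR
RRRRRGR
RRRRRRR
RRRRRRR
RRRRRRR
RRRRRRR
RRRRRRR
After op 4 paint(5,2,W):
RRRRRRR
RRRRRRR
RRRRRGR
RRRRRRR
RRRRRRR
RRWRRRR
RRRRRRR
RRRRRRR

Answer: RRRRRRR
RRRRRRR
RRRRRGR
RRRRRRR
RRRRRRR
RRWRRRR
RRRRRRR
RRRRRRR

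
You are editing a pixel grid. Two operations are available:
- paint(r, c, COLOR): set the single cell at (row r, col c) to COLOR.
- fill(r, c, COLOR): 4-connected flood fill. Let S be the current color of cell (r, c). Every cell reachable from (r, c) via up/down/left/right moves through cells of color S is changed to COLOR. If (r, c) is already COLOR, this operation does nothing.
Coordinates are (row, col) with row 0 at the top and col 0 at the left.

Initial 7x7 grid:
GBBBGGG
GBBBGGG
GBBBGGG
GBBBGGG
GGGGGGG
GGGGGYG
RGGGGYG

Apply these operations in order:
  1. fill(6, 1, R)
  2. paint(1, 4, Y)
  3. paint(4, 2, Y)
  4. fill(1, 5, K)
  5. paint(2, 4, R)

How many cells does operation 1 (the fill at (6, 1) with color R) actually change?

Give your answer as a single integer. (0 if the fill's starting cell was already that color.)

Answer: 34

Derivation:
After op 1 fill(6,1,R) [34 cells changed]:
RBBBRRR
RBBBRRR
RBBBRRR
RBBBRRR
RRRRRRR
RRRRRYR
RRRRRYR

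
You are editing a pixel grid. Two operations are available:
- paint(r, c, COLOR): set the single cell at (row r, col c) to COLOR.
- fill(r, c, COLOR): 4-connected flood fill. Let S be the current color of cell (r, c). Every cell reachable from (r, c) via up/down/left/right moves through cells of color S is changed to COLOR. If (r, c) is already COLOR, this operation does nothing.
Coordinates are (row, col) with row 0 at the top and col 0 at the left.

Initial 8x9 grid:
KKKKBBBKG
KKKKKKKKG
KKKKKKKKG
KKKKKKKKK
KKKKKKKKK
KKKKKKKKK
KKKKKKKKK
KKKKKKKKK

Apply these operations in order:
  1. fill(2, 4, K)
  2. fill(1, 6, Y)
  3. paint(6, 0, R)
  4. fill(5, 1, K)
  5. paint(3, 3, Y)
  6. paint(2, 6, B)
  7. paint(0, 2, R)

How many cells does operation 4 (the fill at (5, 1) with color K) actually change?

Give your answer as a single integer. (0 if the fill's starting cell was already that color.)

After op 1 fill(2,4,K) [0 cells changed]:
KKKKBBBKG
KKKKKKKKG
KKKKKKKKG
KKKKKKKKK
KKKKKKKKK
KKKKKKKKK
KKKKKKKKK
KKKKKKKKK
After op 2 fill(1,6,Y) [66 cells changed]:
YYYYBBBYG
YYYYYYYYG
YYYYYYYYG
YYYYYYYYY
YYYYYYYYY
YYYYYYYYY
YYYYYYYYY
YYYYYYYYY
After op 3 paint(6,0,R):
YYYYBBBYG
YYYYYYYYG
YYYYYYYYG
YYYYYYYYY
YYYYYYYYY
YYYYYYYYY
RYYYYYYYY
YYYYYYYYY
After op 4 fill(5,1,K) [65 cells changed]:
KKKKBBBKG
KKKKKKKKG
KKKKKKKKG
KKKKKKKKK
KKKKKKKKK
KKKKKKKKK
RKKKKKKKK
KKKKKKKKK

Answer: 65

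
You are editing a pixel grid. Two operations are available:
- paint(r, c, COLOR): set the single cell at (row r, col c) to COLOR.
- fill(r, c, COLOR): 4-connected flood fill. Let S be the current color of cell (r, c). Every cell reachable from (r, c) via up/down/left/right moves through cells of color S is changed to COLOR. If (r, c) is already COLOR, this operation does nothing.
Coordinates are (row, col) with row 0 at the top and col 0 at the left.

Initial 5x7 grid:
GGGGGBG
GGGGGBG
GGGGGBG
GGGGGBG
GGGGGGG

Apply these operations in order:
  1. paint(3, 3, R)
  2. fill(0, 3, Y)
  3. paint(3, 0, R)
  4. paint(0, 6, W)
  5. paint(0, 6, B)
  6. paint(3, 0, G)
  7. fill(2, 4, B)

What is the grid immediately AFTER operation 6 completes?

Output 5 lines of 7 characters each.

After op 1 paint(3,3,R):
GGGGGBG
GGGGGBG
GGGGGBG
GGGRGBG
GGGGGGG
After op 2 fill(0,3,Y) [30 cells changed]:
YYYYYBY
YYYYYBY
YYYYYBY
YYYRYBY
YYYYYYY
After op 3 paint(3,0,R):
YYYYYBY
YYYYYBY
YYYYYBY
RYYRYBY
YYYYYYY
After op 4 paint(0,6,W):
YYYYYBW
YYYYYBY
YYYYYBY
RYYRYBY
YYYYYYY
After op 5 paint(0,6,B):
YYYYYBB
YYYYYBY
YYYYYBY
RYYRYBY
YYYYYYY
After op 6 paint(3,0,G):
YYYYYBB
YYYYYBY
YYYYYBY
GYYRYBY
YYYYYYY

Answer: YYYYYBB
YYYYYBY
YYYYYBY
GYYRYBY
YYYYYYY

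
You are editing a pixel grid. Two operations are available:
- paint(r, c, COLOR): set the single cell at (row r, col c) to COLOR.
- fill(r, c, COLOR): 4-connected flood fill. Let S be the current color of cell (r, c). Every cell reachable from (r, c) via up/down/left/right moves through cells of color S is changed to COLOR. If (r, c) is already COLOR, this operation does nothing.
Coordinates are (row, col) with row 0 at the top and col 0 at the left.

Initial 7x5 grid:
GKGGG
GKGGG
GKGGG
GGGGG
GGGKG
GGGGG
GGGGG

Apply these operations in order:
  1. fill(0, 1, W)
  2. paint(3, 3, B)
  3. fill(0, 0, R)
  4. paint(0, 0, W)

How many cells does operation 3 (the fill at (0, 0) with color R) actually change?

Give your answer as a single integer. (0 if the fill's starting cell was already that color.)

Answer: 30

Derivation:
After op 1 fill(0,1,W) [3 cells changed]:
GWGGG
GWGGG
GWGGG
GGGGG
GGGKG
GGGGG
GGGGG
After op 2 paint(3,3,B):
GWGGG
GWGGG
GWGGG
GGGBG
GGGKG
GGGGG
GGGGG
After op 3 fill(0,0,R) [30 cells changed]:
RWRRR
RWRRR
RWRRR
RRRBR
RRRKR
RRRRR
RRRRR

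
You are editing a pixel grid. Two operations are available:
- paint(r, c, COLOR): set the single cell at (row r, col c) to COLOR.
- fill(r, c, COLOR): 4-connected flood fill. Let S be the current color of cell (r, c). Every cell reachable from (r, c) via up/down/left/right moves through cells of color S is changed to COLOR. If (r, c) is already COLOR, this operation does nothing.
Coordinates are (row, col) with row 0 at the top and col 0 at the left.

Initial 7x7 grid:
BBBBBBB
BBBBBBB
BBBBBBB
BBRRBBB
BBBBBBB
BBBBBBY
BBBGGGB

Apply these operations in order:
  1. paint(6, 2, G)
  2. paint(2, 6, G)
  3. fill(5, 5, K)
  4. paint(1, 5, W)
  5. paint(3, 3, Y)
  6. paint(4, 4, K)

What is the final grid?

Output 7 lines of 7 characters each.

After op 1 paint(6,2,G):
BBBBBBB
BBBBBBB
BBBBBBB
BBRRBBB
BBBBBBB
BBBBBBY
BBGGGGB
After op 2 paint(2,6,G):
BBBBBBB
BBBBBBB
BBBBBBG
BBRRBBB
BBBBBBB
BBBBBBY
BBGGGGB
After op 3 fill(5,5,K) [40 cells changed]:
KKKKKKK
KKKKKKK
KKKKKKG
KKRRKKK
KKKKKKK
KKKKKKY
KKGGGGB
After op 4 paint(1,5,W):
KKKKKKK
KKKKKWK
KKKKKKG
KKRRKKK
KKKKKKK
KKKKKKY
KKGGGGB
After op 5 paint(3,3,Y):
KKKKKKK
KKKKKWK
KKKKKKG
KKRYKKK
KKKKKKK
KKKKKKY
KKGGGGB
After op 6 paint(4,4,K):
KKKKKKK
KKKKKWK
KKKKKKG
KKRYKKK
KKKKKKK
KKKKKKY
KKGGGGB

Answer: KKKKKKK
KKKKKWK
KKKKKKG
KKRYKKK
KKKKKKK
KKKKKKY
KKGGGGB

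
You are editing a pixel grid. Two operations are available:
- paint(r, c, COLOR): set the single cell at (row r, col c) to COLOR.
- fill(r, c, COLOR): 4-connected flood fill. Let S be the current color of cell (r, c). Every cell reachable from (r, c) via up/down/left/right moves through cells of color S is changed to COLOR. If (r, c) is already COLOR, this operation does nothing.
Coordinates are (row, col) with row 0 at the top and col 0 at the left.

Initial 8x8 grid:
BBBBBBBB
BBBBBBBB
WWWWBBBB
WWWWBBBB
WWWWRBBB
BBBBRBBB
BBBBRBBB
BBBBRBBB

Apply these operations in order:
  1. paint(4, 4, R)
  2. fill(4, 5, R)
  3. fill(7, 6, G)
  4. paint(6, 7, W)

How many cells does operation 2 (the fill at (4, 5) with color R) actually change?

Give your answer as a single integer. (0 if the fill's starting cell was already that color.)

Answer: 36

Derivation:
After op 1 paint(4,4,R):
BBBBBBBB
BBBBBBBB
WWWWBBBB
WWWWBBBB
WWWWRBBB
BBBBRBBB
BBBBRBBB
BBBBRBBB
After op 2 fill(4,5,R) [36 cells changed]:
RRRRRRRR
RRRRRRRR
WWWWRRRR
WWWWRRRR
WWWWRRRR
BBBBRRRR
BBBBRRRR
BBBBRRRR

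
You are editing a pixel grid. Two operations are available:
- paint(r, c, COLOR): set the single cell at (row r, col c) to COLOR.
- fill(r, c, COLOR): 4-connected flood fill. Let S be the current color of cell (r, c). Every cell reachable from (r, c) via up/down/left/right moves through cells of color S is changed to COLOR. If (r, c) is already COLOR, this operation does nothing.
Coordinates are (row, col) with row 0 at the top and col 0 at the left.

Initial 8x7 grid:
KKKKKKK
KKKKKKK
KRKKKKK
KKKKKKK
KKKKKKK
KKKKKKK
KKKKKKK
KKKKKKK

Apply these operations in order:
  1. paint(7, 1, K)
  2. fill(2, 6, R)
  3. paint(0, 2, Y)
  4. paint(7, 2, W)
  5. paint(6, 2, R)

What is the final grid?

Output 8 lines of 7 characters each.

After op 1 paint(7,1,K):
KKKKKKK
KKKKKKK
KRKKKKK
KKKKKKK
KKKKKKK
KKKKKKK
KKKKKKK
KKKKKKK
After op 2 fill(2,6,R) [55 cells changed]:
RRRRRRR
RRRRRRR
RRRRRRR
RRRRRRR
RRRRRRR
RRRRRRR
RRRRRRR
RRRRRRR
After op 3 paint(0,2,Y):
RRYRRRR
RRRRRRR
RRRRRRR
RRRRRRR
RRRRRRR
RRRRRRR
RRRRRRR
RRRRRRR
After op 4 paint(7,2,W):
RRYRRRR
RRRRRRR
RRRRRRR
RRRRRRR
RRRRRRR
RRRRRRR
RRRRRRR
RRWRRRR
After op 5 paint(6,2,R):
RRYRRRR
RRRRRRR
RRRRRRR
RRRRRRR
RRRRRRR
RRRRRRR
RRRRRRR
RRWRRRR

Answer: RRYRRRR
RRRRRRR
RRRRRRR
RRRRRRR
RRRRRRR
RRRRRRR
RRRRRRR
RRWRRRR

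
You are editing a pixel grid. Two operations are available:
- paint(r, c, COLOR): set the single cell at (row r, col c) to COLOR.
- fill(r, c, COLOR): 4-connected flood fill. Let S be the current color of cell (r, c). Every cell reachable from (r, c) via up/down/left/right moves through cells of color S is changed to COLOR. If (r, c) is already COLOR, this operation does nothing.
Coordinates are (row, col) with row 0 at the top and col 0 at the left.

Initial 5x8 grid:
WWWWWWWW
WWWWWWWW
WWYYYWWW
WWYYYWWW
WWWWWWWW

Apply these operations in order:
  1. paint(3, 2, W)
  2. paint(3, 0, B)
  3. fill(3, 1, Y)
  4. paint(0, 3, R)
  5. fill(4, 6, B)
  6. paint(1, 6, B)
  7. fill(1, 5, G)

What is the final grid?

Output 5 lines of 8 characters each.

Answer: GGGRGGGG
GGGGGGGG
GGGGGGGG
GGGGGGGG
GGGGGGGG

Derivation:
After op 1 paint(3,2,W):
WWWWWWWW
WWWWWWWW
WWYYYWWW
WWWYYWWW
WWWWWWWW
After op 2 paint(3,0,B):
WWWWWWWW
WWWWWWWW
WWYYYWWW
BWWYYWWW
WWWWWWWW
After op 3 fill(3,1,Y) [34 cells changed]:
YYYYYYYY
YYYYYYYY
YYYYYYYY
BYYYYYYY
YYYYYYYY
After op 4 paint(0,3,R):
YYYRYYYY
YYYYYYYY
YYYYYYYY
BYYYYYYY
YYYYYYYY
After op 5 fill(4,6,B) [38 cells changed]:
BBBRBBBB
BBBBBBBB
BBBBBBBB
BBBBBBBB
BBBBBBBB
After op 6 paint(1,6,B):
BBBRBBBB
BBBBBBBB
BBBBBBBB
BBBBBBBB
BBBBBBBB
After op 7 fill(1,5,G) [39 cells changed]:
GGGRGGGG
GGGGGGGG
GGGGGGGG
GGGGGGGG
GGGGGGGG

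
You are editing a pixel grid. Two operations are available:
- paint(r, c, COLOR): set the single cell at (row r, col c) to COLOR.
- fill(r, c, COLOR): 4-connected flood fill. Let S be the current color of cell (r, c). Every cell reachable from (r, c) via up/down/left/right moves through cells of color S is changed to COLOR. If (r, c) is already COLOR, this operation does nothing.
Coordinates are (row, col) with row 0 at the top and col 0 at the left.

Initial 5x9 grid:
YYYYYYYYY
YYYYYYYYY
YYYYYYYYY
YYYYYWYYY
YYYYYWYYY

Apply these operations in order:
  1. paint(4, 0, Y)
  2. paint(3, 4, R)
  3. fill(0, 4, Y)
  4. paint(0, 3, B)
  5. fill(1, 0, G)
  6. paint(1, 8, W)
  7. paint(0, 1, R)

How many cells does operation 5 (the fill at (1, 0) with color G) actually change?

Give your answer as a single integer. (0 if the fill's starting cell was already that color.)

After op 1 paint(4,0,Y):
YYYYYYYYY
YYYYYYYYY
YYYYYYYYY
YYYYYWYYY
YYYYYWYYY
After op 2 paint(3,4,R):
YYYYYYYYY
YYYYYYYYY
YYYYYYYYY
YYYYRWYYY
YYYYYWYYY
After op 3 fill(0,4,Y) [0 cells changed]:
YYYYYYYYY
YYYYYYYYY
YYYYYYYYY
YYYYRWYYY
YYYYYWYYY
After op 4 paint(0,3,B):
YYYBYYYYY
YYYYYYYYY
YYYYYYYYY
YYYYRWYYY
YYYYYWYYY
After op 5 fill(1,0,G) [41 cells changed]:
GGGBGGGGG
GGGGGGGGG
GGGGGGGGG
GGGGRWGGG
GGGGGWGGG

Answer: 41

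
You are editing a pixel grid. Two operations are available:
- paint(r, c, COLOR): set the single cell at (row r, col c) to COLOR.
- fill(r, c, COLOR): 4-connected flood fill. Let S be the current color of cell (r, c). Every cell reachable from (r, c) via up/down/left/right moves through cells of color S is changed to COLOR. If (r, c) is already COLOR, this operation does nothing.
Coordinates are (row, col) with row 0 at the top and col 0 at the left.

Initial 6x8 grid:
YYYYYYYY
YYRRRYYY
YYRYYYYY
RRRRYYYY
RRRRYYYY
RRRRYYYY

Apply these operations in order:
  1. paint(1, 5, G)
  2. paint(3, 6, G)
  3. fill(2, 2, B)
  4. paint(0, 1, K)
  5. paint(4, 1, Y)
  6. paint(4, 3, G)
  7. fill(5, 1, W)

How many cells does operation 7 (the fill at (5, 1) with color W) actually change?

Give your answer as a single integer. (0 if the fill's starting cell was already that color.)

Answer: 14

Derivation:
After op 1 paint(1,5,G):
YYYYYYYY
YYRRRGYY
YYRYYYYY
RRRRYYYY
RRRRYYYY
RRRRYYYY
After op 2 paint(3,6,G):
YYYYYYYY
YYRRRGYY
YYRYYYYY
RRRRYYGY
RRRRYYYY
RRRRYYYY
After op 3 fill(2,2,B) [16 cells changed]:
YYYYYYYY
YYBBBGYY
YYBYYYYY
BBBBYYGY
BBBBYYYY
BBBBYYYY
After op 4 paint(0,1,K):
YKYYYYYY
YYBBBGYY
YYBYYYYY
BBBBYYGY
BBBBYYYY
BBBBYYYY
After op 5 paint(4,1,Y):
YKYYYYYY
YYBBBGYY
YYBYYYYY
BBBBYYGY
BYBBYYYY
BBBBYYYY
After op 6 paint(4,3,G):
YKYYYYYY
YYBBBGYY
YYBYYYYY
BBBBYYGY
BYBGYYYY
BBBBYYYY
After op 7 fill(5,1,W) [14 cells changed]:
YKYYYYYY
YYWWWGYY
YYWYYYYY
WWWWYYGY
WYWGYYYY
WWWWYYYY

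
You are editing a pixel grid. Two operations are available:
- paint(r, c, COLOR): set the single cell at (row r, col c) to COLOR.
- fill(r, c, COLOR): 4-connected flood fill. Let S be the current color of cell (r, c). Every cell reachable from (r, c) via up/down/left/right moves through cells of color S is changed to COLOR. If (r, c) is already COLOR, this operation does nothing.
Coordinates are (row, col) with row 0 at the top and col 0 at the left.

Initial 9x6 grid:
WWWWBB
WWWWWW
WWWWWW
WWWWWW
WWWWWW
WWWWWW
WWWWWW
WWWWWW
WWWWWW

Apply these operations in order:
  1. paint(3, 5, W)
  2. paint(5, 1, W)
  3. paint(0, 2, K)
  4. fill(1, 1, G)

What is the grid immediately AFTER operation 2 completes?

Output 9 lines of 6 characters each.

After op 1 paint(3,5,W):
WWWWBB
WWWWWW
WWWWWW
WWWWWW
WWWWWW
WWWWWW
WWWWWW
WWWWWW
WWWWWW
After op 2 paint(5,1,W):
WWWWBB
WWWWWW
WWWWWW
WWWWWW
WWWWWW
WWWWWW
WWWWWW
WWWWWW
WWWWWW

Answer: WWWWBB
WWWWWW
WWWWWW
WWWWWW
WWWWWW
WWWWWW
WWWWWW
WWWWWW
WWWWWW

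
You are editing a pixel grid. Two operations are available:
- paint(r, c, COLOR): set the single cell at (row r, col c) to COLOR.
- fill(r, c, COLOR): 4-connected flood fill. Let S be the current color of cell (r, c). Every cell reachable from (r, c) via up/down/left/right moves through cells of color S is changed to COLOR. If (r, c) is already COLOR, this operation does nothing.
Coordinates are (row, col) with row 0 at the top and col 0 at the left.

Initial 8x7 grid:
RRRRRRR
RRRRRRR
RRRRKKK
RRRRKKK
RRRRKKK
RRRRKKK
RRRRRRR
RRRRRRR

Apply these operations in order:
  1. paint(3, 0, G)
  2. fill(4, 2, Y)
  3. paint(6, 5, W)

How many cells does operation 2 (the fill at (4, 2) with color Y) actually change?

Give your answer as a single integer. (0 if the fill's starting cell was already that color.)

After op 1 paint(3,0,G):
RRRRRRR
RRRRRRR
RRRRKKK
GRRRKKK
RRRRKKK
RRRRKKK
RRRRRRR
RRRRRRR
After op 2 fill(4,2,Y) [43 cells changed]:
YYYYYYY
YYYYYYY
YYYYKKK
GYYYKKK
YYYYKKK
YYYYKKK
YYYYYYY
YYYYYYY

Answer: 43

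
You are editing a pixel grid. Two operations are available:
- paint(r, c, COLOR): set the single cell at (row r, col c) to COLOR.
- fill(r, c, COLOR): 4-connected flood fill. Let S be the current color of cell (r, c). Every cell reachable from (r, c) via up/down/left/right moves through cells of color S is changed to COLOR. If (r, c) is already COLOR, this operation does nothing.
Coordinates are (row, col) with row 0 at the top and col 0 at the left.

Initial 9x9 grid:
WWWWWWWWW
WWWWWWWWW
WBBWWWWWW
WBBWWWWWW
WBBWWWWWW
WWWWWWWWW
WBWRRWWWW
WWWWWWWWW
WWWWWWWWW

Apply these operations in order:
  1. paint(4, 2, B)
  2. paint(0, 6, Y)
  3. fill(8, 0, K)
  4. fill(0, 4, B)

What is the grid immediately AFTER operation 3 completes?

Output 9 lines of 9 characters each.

After op 1 paint(4,2,B):
WWWWWWWWW
WWWWWWWWW
WBBWWWWWW
WBBWWWWWW
WBBWWWWWW
WWWWWWWWW
WBWRRWWWW
WWWWWWWWW
WWWWWWWWW
After op 2 paint(0,6,Y):
WWWWWWYWW
WWWWWWWWW
WBBWWWWWW
WBBWWWWWW
WBBWWWWWW
WWWWWWWWW
WBWRRWWWW
WWWWWWWWW
WWWWWWWWW
After op 3 fill(8,0,K) [71 cells changed]:
KKKKKKYKK
KKKKKKKKK
KBBKKKKKK
KBBKKKKKK
KBBKKKKKK
KKKKKKKKK
KBKRRKKKK
KKKKKKKKK
KKKKKKKKK

Answer: KKKKKKYKK
KKKKKKKKK
KBBKKKKKK
KBBKKKKKK
KBBKKKKKK
KKKKKKKKK
KBKRRKKKK
KKKKKKKKK
KKKKKKKKK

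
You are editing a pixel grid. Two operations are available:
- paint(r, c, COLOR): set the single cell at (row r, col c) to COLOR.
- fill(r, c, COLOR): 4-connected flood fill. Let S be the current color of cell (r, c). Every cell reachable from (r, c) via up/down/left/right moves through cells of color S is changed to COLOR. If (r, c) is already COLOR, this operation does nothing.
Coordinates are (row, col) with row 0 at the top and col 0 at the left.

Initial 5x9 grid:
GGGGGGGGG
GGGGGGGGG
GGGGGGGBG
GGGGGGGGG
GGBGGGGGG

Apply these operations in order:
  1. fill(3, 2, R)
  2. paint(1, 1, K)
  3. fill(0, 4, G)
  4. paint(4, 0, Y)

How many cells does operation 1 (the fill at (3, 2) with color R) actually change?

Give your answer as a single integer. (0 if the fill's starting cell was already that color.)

After op 1 fill(3,2,R) [43 cells changed]:
RRRRRRRRR
RRRRRRRRR
RRRRRRRBR
RRRRRRRRR
RRBRRRRRR

Answer: 43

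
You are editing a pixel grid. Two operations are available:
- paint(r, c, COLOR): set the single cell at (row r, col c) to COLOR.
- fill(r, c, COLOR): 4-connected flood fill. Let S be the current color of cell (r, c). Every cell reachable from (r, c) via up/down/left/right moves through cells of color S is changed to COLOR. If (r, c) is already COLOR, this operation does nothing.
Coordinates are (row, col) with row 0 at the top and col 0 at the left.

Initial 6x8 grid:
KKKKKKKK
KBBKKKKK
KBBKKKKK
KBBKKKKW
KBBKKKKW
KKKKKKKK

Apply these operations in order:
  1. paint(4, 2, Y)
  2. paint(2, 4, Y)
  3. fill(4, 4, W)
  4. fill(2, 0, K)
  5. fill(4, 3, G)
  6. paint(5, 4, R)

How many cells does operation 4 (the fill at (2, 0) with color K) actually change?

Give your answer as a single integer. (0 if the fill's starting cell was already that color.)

Answer: 39

Derivation:
After op 1 paint(4,2,Y):
KKKKKKKK
KBBKKKKK
KBBKKKKK
KBBKKKKW
KBYKKKKW
KKKKKKKK
After op 2 paint(2,4,Y):
KKKKKKKK
KBBKKKKK
KBBKYKKK
KBBKKKKW
KBYKKKKW
KKKKKKKK
After op 3 fill(4,4,W) [37 cells changed]:
WWWWWWWW
WBBWWWWW
WBBWYWWW
WBBWWWWW
WBYWWWWW
WWWWWWWW
After op 4 fill(2,0,K) [39 cells changed]:
KKKKKKKK
KBBKKKKK
KBBKYKKK
KBBKKKKK
KBYKKKKK
KKKKKKKK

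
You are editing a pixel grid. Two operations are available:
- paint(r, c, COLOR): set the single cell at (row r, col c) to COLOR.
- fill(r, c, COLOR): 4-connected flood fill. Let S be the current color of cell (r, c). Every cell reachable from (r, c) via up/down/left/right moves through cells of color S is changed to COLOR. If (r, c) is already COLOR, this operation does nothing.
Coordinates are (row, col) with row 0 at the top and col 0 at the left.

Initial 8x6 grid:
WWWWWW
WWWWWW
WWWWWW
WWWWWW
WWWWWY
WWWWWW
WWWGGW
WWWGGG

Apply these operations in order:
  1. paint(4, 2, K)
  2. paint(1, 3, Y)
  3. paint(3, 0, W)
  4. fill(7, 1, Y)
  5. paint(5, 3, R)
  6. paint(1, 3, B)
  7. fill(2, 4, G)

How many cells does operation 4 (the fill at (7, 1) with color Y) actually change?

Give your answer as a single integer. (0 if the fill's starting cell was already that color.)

After op 1 paint(4,2,K):
WWWWWW
WWWWWW
WWWWWW
WWWWWW
WWKWWY
WWWWWW
WWWGGW
WWWGGG
After op 2 paint(1,3,Y):
WWWWWW
WWWYWW
WWWWWW
WWWWWW
WWKWWY
WWWWWW
WWWGGW
WWWGGG
After op 3 paint(3,0,W):
WWWWWW
WWWYWW
WWWWWW
WWWWWW
WWKWWY
WWWWWW
WWWGGW
WWWGGG
After op 4 fill(7,1,Y) [40 cells changed]:
YYYYYY
YYYYYY
YYYYYY
YYYYYY
YYKYYY
YYYYYY
YYYGGY
YYYGGG

Answer: 40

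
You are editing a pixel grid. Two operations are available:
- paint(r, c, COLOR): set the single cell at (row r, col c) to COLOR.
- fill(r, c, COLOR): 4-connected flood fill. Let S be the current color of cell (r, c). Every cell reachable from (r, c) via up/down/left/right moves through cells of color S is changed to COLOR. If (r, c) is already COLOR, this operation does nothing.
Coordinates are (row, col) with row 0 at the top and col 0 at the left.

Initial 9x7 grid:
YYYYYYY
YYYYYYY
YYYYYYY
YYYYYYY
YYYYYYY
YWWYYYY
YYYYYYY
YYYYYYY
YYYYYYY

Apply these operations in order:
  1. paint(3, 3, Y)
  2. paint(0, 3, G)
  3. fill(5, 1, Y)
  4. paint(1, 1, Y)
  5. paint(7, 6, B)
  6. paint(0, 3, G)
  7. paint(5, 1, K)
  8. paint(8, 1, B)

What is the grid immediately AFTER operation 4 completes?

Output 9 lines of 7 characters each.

Answer: YYYGYYY
YYYYYYY
YYYYYYY
YYYYYYY
YYYYYYY
YYYYYYY
YYYYYYY
YYYYYYY
YYYYYYY

Derivation:
After op 1 paint(3,3,Y):
YYYYYYY
YYYYYYY
YYYYYYY
YYYYYYY
YYYYYYY
YWWYYYY
YYYYYYY
YYYYYYY
YYYYYYY
After op 2 paint(0,3,G):
YYYGYYY
YYYYYYY
YYYYYYY
YYYYYYY
YYYYYYY
YWWYYYY
YYYYYYY
YYYYYYY
YYYYYYY
After op 3 fill(5,1,Y) [2 cells changed]:
YYYGYYY
YYYYYYY
YYYYYYY
YYYYYYY
YYYYYYY
YYYYYYY
YYYYYYY
YYYYYYY
YYYYYYY
After op 4 paint(1,1,Y):
YYYGYYY
YYYYYYY
YYYYYYY
YYYYYYY
YYYYYYY
YYYYYYY
YYYYYYY
YYYYYYY
YYYYYYY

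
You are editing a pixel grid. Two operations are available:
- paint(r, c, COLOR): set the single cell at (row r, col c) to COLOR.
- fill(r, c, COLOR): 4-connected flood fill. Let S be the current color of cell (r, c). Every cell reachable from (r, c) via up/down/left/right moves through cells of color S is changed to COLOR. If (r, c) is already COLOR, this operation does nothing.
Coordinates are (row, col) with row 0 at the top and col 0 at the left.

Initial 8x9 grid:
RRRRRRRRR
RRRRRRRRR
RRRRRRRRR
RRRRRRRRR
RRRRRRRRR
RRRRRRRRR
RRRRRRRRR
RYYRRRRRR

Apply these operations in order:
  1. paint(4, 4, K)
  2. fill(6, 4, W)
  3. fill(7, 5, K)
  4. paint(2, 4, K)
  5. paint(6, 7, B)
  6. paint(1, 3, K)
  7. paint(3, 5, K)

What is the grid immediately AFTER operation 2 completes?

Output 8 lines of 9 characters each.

Answer: WWWWWWWWW
WWWWWWWWW
WWWWWWWWW
WWWWWWWWW
WWWWKWWWW
WWWWWWWWW
WWWWWWWWW
WYYWWWWWW

Derivation:
After op 1 paint(4,4,K):
RRRRRRRRR
RRRRRRRRR
RRRRRRRRR
RRRRRRRRR
RRRRKRRRR
RRRRRRRRR
RRRRRRRRR
RYYRRRRRR
After op 2 fill(6,4,W) [69 cells changed]:
WWWWWWWWW
WWWWWWWWW
WWWWWWWWW
WWWWWWWWW
WWWWKWWWW
WWWWWWWWW
WWWWWWWWW
WYYWWWWWW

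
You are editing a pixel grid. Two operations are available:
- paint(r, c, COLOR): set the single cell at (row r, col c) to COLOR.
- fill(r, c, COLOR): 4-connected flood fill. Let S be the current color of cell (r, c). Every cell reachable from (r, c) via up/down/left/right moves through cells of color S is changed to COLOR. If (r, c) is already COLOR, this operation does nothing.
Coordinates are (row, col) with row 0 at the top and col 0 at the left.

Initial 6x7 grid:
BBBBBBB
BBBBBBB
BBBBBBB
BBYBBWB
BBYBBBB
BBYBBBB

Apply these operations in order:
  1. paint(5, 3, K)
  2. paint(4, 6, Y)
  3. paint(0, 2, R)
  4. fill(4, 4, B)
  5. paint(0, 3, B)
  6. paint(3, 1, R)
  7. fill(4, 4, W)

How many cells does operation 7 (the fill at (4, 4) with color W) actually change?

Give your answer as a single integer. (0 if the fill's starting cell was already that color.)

Answer: 34

Derivation:
After op 1 paint(5,3,K):
BBBBBBB
BBBBBBB
BBBBBBB
BBYBBWB
BBYBBBB
BBYKBBB
After op 2 paint(4,6,Y):
BBBBBBB
BBBBBBB
BBBBBBB
BBYBBWB
BBYBBBY
BBYKBBB
After op 3 paint(0,2,R):
BBRBBBB
BBBBBBB
BBBBBBB
BBYBBWB
BBYBBBY
BBYKBBB
After op 4 fill(4,4,B) [0 cells changed]:
BBRBBBB
BBBBBBB
BBBBBBB
BBYBBWB
BBYBBBY
BBYKBBB
After op 5 paint(0,3,B):
BBRBBBB
BBBBBBB
BBBBBBB
BBYBBWB
BBYBBBY
BBYKBBB
After op 6 paint(3,1,R):
BBRBBBB
BBBBBBB
BBBBBBB
BRYBBWB
BBYBBBY
BBYKBBB
After op 7 fill(4,4,W) [34 cells changed]:
WWRWWWW
WWWWWWW
WWWWWWW
WRYWWWW
WWYWWWY
WWYKWWW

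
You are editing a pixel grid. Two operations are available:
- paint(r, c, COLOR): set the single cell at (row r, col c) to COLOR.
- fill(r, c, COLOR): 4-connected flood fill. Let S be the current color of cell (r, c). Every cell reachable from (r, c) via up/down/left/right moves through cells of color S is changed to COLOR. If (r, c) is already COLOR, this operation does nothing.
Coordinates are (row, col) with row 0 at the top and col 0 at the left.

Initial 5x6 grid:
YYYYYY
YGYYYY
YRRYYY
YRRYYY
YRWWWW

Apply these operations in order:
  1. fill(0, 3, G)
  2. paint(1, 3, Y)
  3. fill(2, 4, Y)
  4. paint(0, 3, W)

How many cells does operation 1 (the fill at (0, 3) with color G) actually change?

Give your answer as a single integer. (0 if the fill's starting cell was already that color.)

Answer: 20

Derivation:
After op 1 fill(0,3,G) [20 cells changed]:
GGGGGG
GGGGGG
GRRGGG
GRRGGG
GRWWWW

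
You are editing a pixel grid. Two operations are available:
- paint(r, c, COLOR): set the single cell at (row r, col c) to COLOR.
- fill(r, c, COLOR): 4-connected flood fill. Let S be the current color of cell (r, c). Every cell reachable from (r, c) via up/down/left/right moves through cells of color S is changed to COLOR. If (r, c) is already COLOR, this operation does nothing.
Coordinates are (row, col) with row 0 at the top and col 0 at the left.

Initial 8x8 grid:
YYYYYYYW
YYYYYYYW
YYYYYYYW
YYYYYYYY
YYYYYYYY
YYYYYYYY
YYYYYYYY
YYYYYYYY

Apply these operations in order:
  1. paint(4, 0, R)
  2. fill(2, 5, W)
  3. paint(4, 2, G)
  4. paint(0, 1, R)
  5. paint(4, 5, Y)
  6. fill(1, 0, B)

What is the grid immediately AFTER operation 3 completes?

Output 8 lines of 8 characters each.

After op 1 paint(4,0,R):
YYYYYYYW
YYYYYYYW
YYYYYYYW
YYYYYYYY
RYYYYYYY
YYYYYYYY
YYYYYYYY
YYYYYYYY
After op 2 fill(2,5,W) [60 cells changed]:
WWWWWWWW
WWWWWWWW
WWWWWWWW
WWWWWWWW
RWWWWWWW
WWWWWWWW
WWWWWWWW
WWWWWWWW
After op 3 paint(4,2,G):
WWWWWWWW
WWWWWWWW
WWWWWWWW
WWWWWWWW
RWGWWWWW
WWWWWWWW
WWWWWWWW
WWWWWWWW

Answer: WWWWWWWW
WWWWWWWW
WWWWWWWW
WWWWWWWW
RWGWWWWW
WWWWWWWW
WWWWWWWW
WWWWWWWW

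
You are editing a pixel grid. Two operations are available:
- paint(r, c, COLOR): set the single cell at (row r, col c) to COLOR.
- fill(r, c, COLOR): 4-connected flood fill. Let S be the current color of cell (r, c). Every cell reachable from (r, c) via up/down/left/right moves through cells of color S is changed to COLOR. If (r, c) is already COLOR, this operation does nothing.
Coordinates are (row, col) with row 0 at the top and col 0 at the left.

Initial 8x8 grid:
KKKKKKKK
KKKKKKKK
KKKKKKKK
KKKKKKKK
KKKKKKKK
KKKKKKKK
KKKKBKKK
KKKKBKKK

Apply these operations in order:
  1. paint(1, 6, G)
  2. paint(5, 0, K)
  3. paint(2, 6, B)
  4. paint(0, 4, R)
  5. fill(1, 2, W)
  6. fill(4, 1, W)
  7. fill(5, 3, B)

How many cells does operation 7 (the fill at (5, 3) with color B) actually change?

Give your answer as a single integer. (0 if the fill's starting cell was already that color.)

After op 1 paint(1,6,G):
KKKKKKKK
KKKKKKGK
KKKKKKKK
KKKKKKKK
KKKKKKKK
KKKKKKKK
KKKKBKKK
KKKKBKKK
After op 2 paint(5,0,K):
KKKKKKKK
KKKKKKGK
KKKKKKKK
KKKKKKKK
KKKKKKKK
KKKKKKKK
KKKKBKKK
KKKKBKKK
After op 3 paint(2,6,B):
KKKKKKKK
KKKKKKGK
KKKKKKBK
KKKKKKKK
KKKKKKKK
KKKKKKKK
KKKKBKKK
KKKKBKKK
After op 4 paint(0,4,R):
KKKKRKKK
KKKKKKGK
KKKKKKBK
KKKKKKKK
KKKKKKKK
KKKKKKKK
KKKKBKKK
KKKKBKKK
After op 5 fill(1,2,W) [59 cells changed]:
WWWWRWWW
WWWWWWGW
WWWWWWBW
WWWWWWWW
WWWWWWWW
WWWWWWWW
WWWWBWWW
WWWWBWWW
After op 6 fill(4,1,W) [0 cells changed]:
WWWWRWWW
WWWWWWGW
WWWWWWBW
WWWWWWWW
WWWWWWWW
WWWWWWWW
WWWWBWWW
WWWWBWWW
After op 7 fill(5,3,B) [59 cells changed]:
BBBBRBBB
BBBBBBGB
BBBBBBBB
BBBBBBBB
BBBBBBBB
BBBBBBBB
BBBBBBBB
BBBBBBBB

Answer: 59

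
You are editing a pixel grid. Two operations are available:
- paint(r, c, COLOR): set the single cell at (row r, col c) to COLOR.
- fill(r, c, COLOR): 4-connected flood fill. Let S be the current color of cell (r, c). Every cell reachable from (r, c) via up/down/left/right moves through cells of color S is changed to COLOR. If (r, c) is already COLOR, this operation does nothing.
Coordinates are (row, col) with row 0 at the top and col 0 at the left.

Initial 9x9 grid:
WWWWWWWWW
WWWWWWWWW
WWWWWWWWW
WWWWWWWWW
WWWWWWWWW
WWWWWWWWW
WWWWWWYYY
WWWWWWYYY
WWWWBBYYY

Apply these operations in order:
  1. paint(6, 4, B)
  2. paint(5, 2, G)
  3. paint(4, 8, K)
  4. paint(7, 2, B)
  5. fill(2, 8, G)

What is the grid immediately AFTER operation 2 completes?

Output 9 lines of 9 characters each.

After op 1 paint(6,4,B):
WWWWWWWWW
WWWWWWWWW
WWWWWWWWW
WWWWWWWWW
WWWWWWWWW
WWWWWWWWW
WWWWBWYYY
WWWWWWYYY
WWWWBBYYY
After op 2 paint(5,2,G):
WWWWWWWWW
WWWWWWWWW
WWWWWWWWW
WWWWWWWWW
WWWWWWWWW
WWGWWWWWW
WWWWBWYYY
WWWWWWYYY
WWWWBBYYY

Answer: WWWWWWWWW
WWWWWWWWW
WWWWWWWWW
WWWWWWWWW
WWWWWWWWW
WWGWWWWWW
WWWWBWYYY
WWWWWWYYY
WWWWBBYYY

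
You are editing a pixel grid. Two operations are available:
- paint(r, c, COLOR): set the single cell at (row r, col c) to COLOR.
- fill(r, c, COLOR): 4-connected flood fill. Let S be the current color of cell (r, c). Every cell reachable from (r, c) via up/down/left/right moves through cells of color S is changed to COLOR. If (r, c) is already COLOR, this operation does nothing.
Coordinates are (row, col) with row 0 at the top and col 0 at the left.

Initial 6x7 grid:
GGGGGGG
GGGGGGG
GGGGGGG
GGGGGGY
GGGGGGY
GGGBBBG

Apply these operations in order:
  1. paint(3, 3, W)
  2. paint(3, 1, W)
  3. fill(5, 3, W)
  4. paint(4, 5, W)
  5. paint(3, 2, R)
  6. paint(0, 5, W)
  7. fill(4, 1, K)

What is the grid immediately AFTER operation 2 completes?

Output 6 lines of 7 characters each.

After op 1 paint(3,3,W):
GGGGGGG
GGGGGGG
GGGGGGG
GGGWGGY
GGGGGGY
GGGBBBG
After op 2 paint(3,1,W):
GGGGGGG
GGGGGGG
GGGGGGG
GWGWGGY
GGGGGGY
GGGBBBG

Answer: GGGGGGG
GGGGGGG
GGGGGGG
GWGWGGY
GGGGGGY
GGGBBBG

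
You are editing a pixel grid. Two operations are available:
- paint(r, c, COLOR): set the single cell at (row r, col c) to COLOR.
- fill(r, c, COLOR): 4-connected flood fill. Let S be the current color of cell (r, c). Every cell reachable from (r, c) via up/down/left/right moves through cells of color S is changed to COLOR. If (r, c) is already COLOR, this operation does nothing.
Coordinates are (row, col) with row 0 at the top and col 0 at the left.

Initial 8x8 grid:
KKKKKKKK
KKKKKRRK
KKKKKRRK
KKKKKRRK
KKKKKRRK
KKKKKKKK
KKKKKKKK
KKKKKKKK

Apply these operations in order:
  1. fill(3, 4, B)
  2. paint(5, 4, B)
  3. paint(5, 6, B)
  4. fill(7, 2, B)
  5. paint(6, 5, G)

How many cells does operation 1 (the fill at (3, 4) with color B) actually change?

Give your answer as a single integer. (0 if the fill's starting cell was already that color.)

After op 1 fill(3,4,B) [56 cells changed]:
BBBBBBBB
BBBBBRRB
BBBBBRRB
BBBBBRRB
BBBBBRRB
BBBBBBBB
BBBBBBBB
BBBBBBBB

Answer: 56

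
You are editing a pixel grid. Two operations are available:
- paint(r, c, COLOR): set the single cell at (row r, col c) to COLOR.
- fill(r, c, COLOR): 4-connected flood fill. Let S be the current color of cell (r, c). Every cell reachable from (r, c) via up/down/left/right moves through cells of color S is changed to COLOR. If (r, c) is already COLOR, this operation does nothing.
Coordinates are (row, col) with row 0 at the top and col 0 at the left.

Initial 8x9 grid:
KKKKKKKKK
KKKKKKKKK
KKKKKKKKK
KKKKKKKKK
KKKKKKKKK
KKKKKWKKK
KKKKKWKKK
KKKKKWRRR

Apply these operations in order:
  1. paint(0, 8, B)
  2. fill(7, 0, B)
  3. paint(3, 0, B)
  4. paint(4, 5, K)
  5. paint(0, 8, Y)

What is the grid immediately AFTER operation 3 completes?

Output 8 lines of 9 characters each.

After op 1 paint(0,8,B):
KKKKKKKKB
KKKKKKKKK
KKKKKKKKK
KKKKKKKKK
KKKKKKKKK
KKKKKWKKK
KKKKKWKKK
KKKKKWRRR
After op 2 fill(7,0,B) [65 cells changed]:
BBBBBBBBB
BBBBBBBBB
BBBBBBBBB
BBBBBBBBB
BBBBBBBBB
BBBBBWBBB
BBBBBWBBB
BBBBBWRRR
After op 3 paint(3,0,B):
BBBBBBBBB
BBBBBBBBB
BBBBBBBBB
BBBBBBBBB
BBBBBBBBB
BBBBBWBBB
BBBBBWBBB
BBBBBWRRR

Answer: BBBBBBBBB
BBBBBBBBB
BBBBBBBBB
BBBBBBBBB
BBBBBBBBB
BBBBBWBBB
BBBBBWBBB
BBBBBWRRR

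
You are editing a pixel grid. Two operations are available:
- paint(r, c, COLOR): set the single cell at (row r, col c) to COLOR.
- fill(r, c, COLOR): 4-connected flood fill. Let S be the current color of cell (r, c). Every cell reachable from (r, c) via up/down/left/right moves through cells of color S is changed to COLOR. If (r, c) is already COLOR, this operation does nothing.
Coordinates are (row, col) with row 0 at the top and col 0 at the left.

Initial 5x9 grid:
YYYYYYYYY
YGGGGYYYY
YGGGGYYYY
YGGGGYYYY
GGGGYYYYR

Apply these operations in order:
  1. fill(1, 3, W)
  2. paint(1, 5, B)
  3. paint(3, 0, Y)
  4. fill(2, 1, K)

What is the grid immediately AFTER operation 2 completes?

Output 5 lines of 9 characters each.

After op 1 fill(1,3,W) [16 cells changed]:
YYYYYYYYY
YWWWWYYYY
YWWWWYYYY
YWWWWYYYY
WWWWYYYYR
After op 2 paint(1,5,B):
YYYYYYYYY
YWWWWBYYY
YWWWWYYYY
YWWWWYYYY
WWWWYYYYR

Answer: YYYYYYYYY
YWWWWBYYY
YWWWWYYYY
YWWWWYYYY
WWWWYYYYR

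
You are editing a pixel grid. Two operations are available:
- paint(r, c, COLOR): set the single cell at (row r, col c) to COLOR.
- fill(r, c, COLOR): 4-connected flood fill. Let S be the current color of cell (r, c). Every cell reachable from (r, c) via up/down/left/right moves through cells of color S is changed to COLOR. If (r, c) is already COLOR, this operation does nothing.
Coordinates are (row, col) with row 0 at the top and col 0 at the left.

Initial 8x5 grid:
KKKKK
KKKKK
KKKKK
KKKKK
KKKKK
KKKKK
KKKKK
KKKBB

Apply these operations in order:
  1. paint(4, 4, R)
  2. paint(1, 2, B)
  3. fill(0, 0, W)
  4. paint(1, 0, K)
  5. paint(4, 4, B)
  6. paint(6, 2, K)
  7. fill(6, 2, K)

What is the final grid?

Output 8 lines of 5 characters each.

Answer: WWWWW
KWBWW
WWWWW
WWWWW
WWWWB
WWWWW
WWKWW
WWWBB

Derivation:
After op 1 paint(4,4,R):
KKKKK
KKKKK
KKKKK
KKKKK
KKKKR
KKKKK
KKKKK
KKKBB
After op 2 paint(1,2,B):
KKKKK
KKBKK
KKKKK
KKKKK
KKKKR
KKKKK
KKKKK
KKKBB
After op 3 fill(0,0,W) [36 cells changed]:
WWWWW
WWBWW
WWWWW
WWWWW
WWWWR
WWWWW
WWWWW
WWWBB
After op 4 paint(1,0,K):
WWWWW
KWBWW
WWWWW
WWWWW
WWWWR
WWWWW
WWWWW
WWWBB
After op 5 paint(4,4,B):
WWWWW
KWBWW
WWWWW
WWWWW
WWWWB
WWWWW
WWWWW
WWWBB
After op 6 paint(6,2,K):
WWWWW
KWBWW
WWWWW
WWWWW
WWWWB
WWWWW
WWKWW
WWWBB
After op 7 fill(6,2,K) [0 cells changed]:
WWWWW
KWBWW
WWWWW
WWWWW
WWWWB
WWWWW
WWKWW
WWWBB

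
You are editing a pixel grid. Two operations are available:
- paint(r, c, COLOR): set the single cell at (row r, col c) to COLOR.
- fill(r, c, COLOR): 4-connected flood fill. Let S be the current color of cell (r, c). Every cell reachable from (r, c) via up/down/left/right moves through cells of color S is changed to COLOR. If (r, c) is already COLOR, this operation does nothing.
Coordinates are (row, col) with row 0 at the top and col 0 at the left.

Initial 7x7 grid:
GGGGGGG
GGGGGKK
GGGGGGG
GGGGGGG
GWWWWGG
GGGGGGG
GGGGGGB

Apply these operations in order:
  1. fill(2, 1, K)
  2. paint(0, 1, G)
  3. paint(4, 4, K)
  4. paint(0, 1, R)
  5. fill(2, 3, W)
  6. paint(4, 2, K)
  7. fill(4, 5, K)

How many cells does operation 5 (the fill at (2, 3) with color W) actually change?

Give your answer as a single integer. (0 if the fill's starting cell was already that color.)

After op 1 fill(2,1,K) [42 cells changed]:
KKKKKKK
KKKKKKK
KKKKKKK
KKKKKKK
KWWWWKK
KKKKKKK
KKKKKKB
After op 2 paint(0,1,G):
KGKKKKK
KKKKKKK
KKKKKKK
KKKKKKK
KWWWWKK
KKKKKKK
KKKKKKB
After op 3 paint(4,4,K):
KGKKKKK
KKKKKKK
KKKKKKK
KKKKKKK
KWWWKKK
KKKKKKK
KKKKKKB
After op 4 paint(0,1,R):
KRKKKKK
KKKKKKK
KKKKKKK
KKKKKKK
KWWWKKK
KKKKKKK
KKKKKKB
After op 5 fill(2,3,W) [44 cells changed]:
WRWWWWW
WWWWWWW
WWWWWWW
WWWWWWW
WWWWWWW
WWWWWWW
WWWWWWB

Answer: 44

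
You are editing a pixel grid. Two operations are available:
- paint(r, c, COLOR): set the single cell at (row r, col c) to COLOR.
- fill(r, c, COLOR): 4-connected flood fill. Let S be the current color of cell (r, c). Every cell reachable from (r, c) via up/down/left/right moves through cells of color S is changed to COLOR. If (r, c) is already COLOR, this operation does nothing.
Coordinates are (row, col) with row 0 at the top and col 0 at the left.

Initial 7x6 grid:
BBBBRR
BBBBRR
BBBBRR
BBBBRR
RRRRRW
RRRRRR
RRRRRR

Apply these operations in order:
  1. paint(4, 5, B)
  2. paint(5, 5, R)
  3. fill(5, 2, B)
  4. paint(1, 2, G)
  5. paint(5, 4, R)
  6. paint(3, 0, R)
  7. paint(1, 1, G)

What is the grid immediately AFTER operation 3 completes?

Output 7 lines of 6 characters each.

Answer: BBBBBB
BBBBBB
BBBBBB
BBBBBB
BBBBBB
BBBBBB
BBBBBB

Derivation:
After op 1 paint(4,5,B):
BBBBRR
BBBBRR
BBBBRR
BBBBRR
RRRRRB
RRRRRR
RRRRRR
After op 2 paint(5,5,R):
BBBBRR
BBBBRR
BBBBRR
BBBBRR
RRRRRB
RRRRRR
RRRRRR
After op 3 fill(5,2,B) [25 cells changed]:
BBBBBB
BBBBBB
BBBBBB
BBBBBB
BBBBBB
BBBBBB
BBBBBB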